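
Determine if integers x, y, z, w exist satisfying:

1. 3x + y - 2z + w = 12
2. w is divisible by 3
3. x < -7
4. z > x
Yes

Take x = -8, y = 36, z = 0, w = 0. Substituting into each constraint:
  (1) 3(-8) + 36 - 2(0) + 0 = 12 ✓
  (2) 0 = 3 × 0, remainder 0 ✓
  (3) -8 < -7 ✓
  (4) 0 > -8 ✓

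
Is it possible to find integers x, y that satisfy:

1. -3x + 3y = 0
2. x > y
No

The full constraint system is jointly infeasible over the integers. Each constraint and what it forces:

  - -3x + 3y = 0: is a linear equation tying the variables together
  - x > y: bounds one variable relative to another variable

From the equation, x − y = 0, i.e. x − y = 0; but x > y requires x − y ≥ 1. Contradiction.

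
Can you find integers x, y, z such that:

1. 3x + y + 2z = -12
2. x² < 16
Yes

Take x = 0, y = 0, z = -6. Substituting into each constraint:
  (1) 3(0) + 0 + 2(-6) = -12 ✓
  (2) x² = (0)² = 0, and 0 < 16 ✓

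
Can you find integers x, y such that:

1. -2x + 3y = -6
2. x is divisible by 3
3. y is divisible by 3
Yes

Take x = 3, y = 0. Substituting into each constraint:
  (1) -2(3) + 3(0) = -6 ✓
  (2) 3 = 3 × 1, remainder 0 ✓
  (3) 0 = 3 × 0, remainder 0 ✓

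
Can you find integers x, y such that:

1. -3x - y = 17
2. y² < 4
Yes

Take x = -6, y = 1. Substituting into each constraint:
  (1) -3(-6) + (-1) = 17 ✓
  (2) y² = (1)² = 1, and 1 < 4 ✓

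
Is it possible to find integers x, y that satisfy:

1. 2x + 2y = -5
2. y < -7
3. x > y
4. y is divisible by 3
No

Even the single constraint (2x + 2y = -5) is infeasible over the integers.

  - 2x + 2y = -5: every term on the left is divisible by 2, so the LHS ≡ 0 (mod 2), but the RHS -5 is not — no integer solution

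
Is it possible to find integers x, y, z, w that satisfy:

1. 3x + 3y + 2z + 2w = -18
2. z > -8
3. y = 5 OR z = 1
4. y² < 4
Yes

Take x = 0, y = 0, z = 1, w = -10. Substituting into each constraint:
  (1) 3(0) + 3(0) + 2(1) + 2(-10) = -18 ✓
  (2) 1 > -8 ✓
  (3) z = 1, target 1 ✓ (second branch holds)
  (4) y² = (0)² = 0, and 0 < 4 ✓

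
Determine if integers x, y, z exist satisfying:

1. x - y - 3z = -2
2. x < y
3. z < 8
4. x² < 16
Yes

Take x = -2, y = 0, z = 0. Substituting into each constraint:
  (1) (-2) + 0 - 3(0) = -2 ✓
  (2) -2 < 0 ✓
  (3) 0 < 8 ✓
  (4) x² = (-2)² = 4, and 4 < 16 ✓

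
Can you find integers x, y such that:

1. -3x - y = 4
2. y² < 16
Yes

Take x = -1, y = -1. Substituting into each constraint:
  (1) -3(-1) + 1 = 4 ✓
  (2) y² = (-1)² = 1, and 1 < 16 ✓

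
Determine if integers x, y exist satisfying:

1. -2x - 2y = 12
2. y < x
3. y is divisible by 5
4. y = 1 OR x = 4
Yes

Take x = 4, y = -10. Substituting into each constraint:
  (1) -2(4) - 2(-10) = 12 ✓
  (2) -10 < 4 ✓
  (3) -10 = 5 × -2, remainder 0 ✓
  (4) x = 4, target 4 ✓ (second branch holds)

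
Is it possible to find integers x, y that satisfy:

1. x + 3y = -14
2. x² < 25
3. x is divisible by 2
Yes

Take x = -2, y = -4. Substituting into each constraint:
  (1) (-2) + 3(-4) = -14 ✓
  (2) x² = (-2)² = 4, and 4 < 25 ✓
  (3) -2 = 2 × -1, remainder 0 ✓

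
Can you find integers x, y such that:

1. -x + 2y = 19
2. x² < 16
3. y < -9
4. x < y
No

A contradictory subset is {-x + 2y = 19, x² < 16, y < -9}. No integer assignment can satisfy these jointly:

  - -x + 2y = 19: is a linear equation tying the variables together
  - x² < 16: restricts x to |x| ≤ 3
  - y < -9: bounds one variable relative to a constant

Range argument: with x ∈ [-3, 3], y ∈ [−∞, -10], the left side of the equation is at most -17, but the right side is 19 > -17. No integer solution exists.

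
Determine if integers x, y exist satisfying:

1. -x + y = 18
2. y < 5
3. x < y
Yes

Take x = -14, y = 4. Substituting into each constraint:
  (1) 14 + 4 = 18 ✓
  (2) 4 < 5 ✓
  (3) -14 < 4 ✓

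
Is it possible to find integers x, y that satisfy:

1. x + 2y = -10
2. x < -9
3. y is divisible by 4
Yes

Take x = -10, y = 0. Substituting into each constraint:
  (1) (-10) + 2(0) = -10 ✓
  (2) -10 < -9 ✓
  (3) 0 = 4 × 0, remainder 0 ✓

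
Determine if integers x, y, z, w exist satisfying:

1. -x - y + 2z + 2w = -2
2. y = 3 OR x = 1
Yes

Take x = -1, y = 3, z = 0, w = 0. Substituting into each constraint:
  (1) 1 + (-3) + 2(0) + 2(0) = -2 ✓
  (2) y = 3, target 3 ✓ (first branch holds)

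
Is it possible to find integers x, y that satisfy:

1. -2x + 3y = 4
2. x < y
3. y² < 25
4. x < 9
Yes

Take x = 1, y = 2. Substituting into each constraint:
  (1) -2(1) + 3(2) = 4 ✓
  (2) 1 < 2 ✓
  (3) y² = (2)² = 4, and 4 < 25 ✓
  (4) 1 < 9 ✓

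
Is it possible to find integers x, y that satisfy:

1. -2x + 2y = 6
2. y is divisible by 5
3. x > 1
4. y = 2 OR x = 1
No

A contradictory subset is {-2x + 2y = 6, x > 1, y = 2 OR x = 1}. No integer assignment can satisfy these jointly:

  - -2x + 2y = 6: is a linear equation tying the variables together
  - x > 1: bounds one variable relative to a constant
  - y = 2 OR x = 1: forces a choice: either y = 2 or x = 1

Split on the disjunction (y = 2 OR x = 1):
  • If y = 2: the equation forces x = -1, which contradicts the bound x ≥ 2.
  • If x = 1: this contradicts the bound x ≥ 2.
Both branches are infeasible, so the system has no integer solution.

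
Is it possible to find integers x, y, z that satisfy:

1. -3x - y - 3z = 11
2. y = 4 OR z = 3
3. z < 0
Yes

Take x = -4, y = 4, z = -1. Substituting into each constraint:
  (1) -3(-4) + (-4) - 3(-1) = 11 ✓
  (2) y = 4, target 4 ✓ (first branch holds)
  (3) -1 < 0 ✓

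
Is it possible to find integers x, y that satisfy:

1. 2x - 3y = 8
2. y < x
Yes

Take x = 1, y = -2. Substituting into each constraint:
  (1) 2(1) - 3(-2) = 8 ✓
  (2) -2 < 1 ✓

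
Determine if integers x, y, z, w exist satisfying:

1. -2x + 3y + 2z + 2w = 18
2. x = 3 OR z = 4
Yes

Take x = 3, y = 0, z = 5, w = 7. Substituting into each constraint:
  (1) -2(3) + 3(0) + 2(5) + 2(7) = 18 ✓
  (2) x = 3, target 3 ✓ (first branch holds)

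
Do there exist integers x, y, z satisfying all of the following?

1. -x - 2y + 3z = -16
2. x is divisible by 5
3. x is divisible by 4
Yes

Take x = 0, y = 8, z = 0. Substituting into each constraint:
  (1) 0 - 2(8) + 3(0) = -16 ✓
  (2) 0 = 5 × 0, remainder 0 ✓
  (3) 0 = 4 × 0, remainder 0 ✓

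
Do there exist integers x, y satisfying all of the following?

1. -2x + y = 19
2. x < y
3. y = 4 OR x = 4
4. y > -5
Yes

Take x = 4, y = 27. Substituting into each constraint:
  (1) -2(4) + 27 = 19 ✓
  (2) 4 < 27 ✓
  (3) x = 4, target 4 ✓ (second branch holds)
  (4) 27 > -5 ✓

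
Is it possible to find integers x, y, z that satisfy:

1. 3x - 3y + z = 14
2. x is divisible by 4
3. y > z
Yes

Take x = 0, y = -8, z = -10. Substituting into each constraint:
  (1) 3(0) - 3(-8) + (-10) = 14 ✓
  (2) 0 = 4 × 0, remainder 0 ✓
  (3) -8 > -10 ✓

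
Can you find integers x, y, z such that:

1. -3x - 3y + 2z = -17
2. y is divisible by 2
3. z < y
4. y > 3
Yes

Take x = 3, y = 4, z = 2. Substituting into each constraint:
  (1) -3(3) - 3(4) + 2(2) = -17 ✓
  (2) 4 = 2 × 2, remainder 0 ✓
  (3) 2 < 4 ✓
  (4) 4 > 3 ✓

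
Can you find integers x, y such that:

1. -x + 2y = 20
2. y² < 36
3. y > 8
No

A contradictory subset is {y² < 36, y > 8}. No integer assignment can satisfy these jointly:

  - y² < 36: restricts y to |y| ≤ 5
  - y > 8: bounds one variable relative to a constant

Direct contradiction: the bounds on y require y ≥ 9 and y ≤ 5 simultaneously, which is empty.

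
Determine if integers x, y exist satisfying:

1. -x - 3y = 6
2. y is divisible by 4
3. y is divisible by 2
Yes

Take x = -6, y = 0. Substituting into each constraint:
  (1) 6 - 3(0) = 6 ✓
  (2) 0 = 4 × 0, remainder 0 ✓
  (3) 0 = 2 × 0, remainder 0 ✓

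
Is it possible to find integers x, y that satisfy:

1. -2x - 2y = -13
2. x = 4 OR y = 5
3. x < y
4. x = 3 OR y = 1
No

Even the single constraint (-2x - 2y = -13) is infeasible over the integers.

  - -2x - 2y = -13: every term on the left is divisible by 2, so the LHS ≡ 0 (mod 2), but the RHS -13 is not — no integer solution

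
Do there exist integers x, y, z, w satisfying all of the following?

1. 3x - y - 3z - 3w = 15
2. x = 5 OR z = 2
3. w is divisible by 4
Yes

Take x = 5, y = 0, z = 0, w = 0. Substituting into each constraint:
  (1) 3(5) + 0 - 3(0) - 3(0) = 15 ✓
  (2) x = 5, target 5 ✓ (first branch holds)
  (3) 0 = 4 × 0, remainder 0 ✓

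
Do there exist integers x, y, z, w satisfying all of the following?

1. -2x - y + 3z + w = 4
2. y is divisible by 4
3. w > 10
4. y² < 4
Yes

Take x = 4, y = 0, z = 0, w = 12. Substituting into each constraint:
  (1) -2(4) + 0 + 3(0) + 12 = 4 ✓
  (2) 0 = 4 × 0, remainder 0 ✓
  (3) 12 > 10 ✓
  (4) y² = (0)² = 0, and 0 < 4 ✓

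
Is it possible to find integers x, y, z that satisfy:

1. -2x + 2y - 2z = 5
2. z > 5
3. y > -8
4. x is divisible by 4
No

Even the single constraint (-2x + 2y - 2z = 5) is infeasible over the integers.

  - -2x + 2y - 2z = 5: every term on the left is divisible by 2, so the LHS ≡ 0 (mod 2), but the RHS 5 is not — no integer solution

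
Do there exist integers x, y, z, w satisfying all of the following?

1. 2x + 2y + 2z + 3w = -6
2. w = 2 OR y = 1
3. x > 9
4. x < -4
No

A contradictory subset is {x > 9, x < -4}. No integer assignment can satisfy these jointly:

  - x > 9: bounds one variable relative to a constant
  - x < -4: bounds one variable relative to a constant

Direct contradiction: the bounds on x require x ≥ 10 and x ≤ -5 simultaneously, which is empty.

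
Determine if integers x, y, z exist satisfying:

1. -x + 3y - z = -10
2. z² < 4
Yes

Take x = 10, y = 0, z = 0. Substituting into each constraint:
  (1) (-10) + 3(0) + 0 = -10 ✓
  (2) z² = (0)² = 0, and 0 < 4 ✓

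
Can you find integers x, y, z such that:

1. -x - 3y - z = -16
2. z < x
Yes

Take x = 1, y = 5, z = 0. Substituting into each constraint:
  (1) (-1) - 3(5) + 0 = -16 ✓
  (2) 0 < 1 ✓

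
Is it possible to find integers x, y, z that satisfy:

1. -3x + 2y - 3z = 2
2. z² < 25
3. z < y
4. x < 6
Yes

Take x = 0, y = 1, z = 0. Substituting into each constraint:
  (1) -3(0) + 2(1) - 3(0) = 2 ✓
  (2) z² = (0)² = 0, and 0 < 25 ✓
  (3) 0 < 1 ✓
  (4) 0 < 6 ✓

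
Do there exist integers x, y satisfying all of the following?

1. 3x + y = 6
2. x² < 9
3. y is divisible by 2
Yes

Take x = 2, y = 0. Substituting into each constraint:
  (1) 3(2) + 0 = 6 ✓
  (2) x² = (2)² = 4, and 4 < 9 ✓
  (3) 0 = 2 × 0, remainder 0 ✓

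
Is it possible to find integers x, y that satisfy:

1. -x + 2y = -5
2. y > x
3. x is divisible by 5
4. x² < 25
No

A contradictory subset is {-x + 2y = -5, y > x, x² < 25}. No integer assignment can satisfy these jointly:

  - -x + 2y = -5: is a linear equation tying the variables together
  - y > x: bounds one variable relative to another variable
  - x² < 25: restricts x to |x| ≤ 4

The bounds confine x to {-4, -3, -2, -1, 0, 1, 2, 3, 4}. For each value, substitute into the equation:
  • x = -4: the equation gives 2y = -9, so y would not be an integer.
  • x = -3: the equation forces y = -4, but y > x fails since -4 ≤ -3.
  • x = -2: the equation gives 2y = -7, so y would not be an integer.
  • x = -1: the equation forces y = -3, but y > x fails since -3 ≤ -1.
  • x = 0: the equation gives 2y = -5, so y would not be an integer.
  • x = 1: the equation forces y = -2, but y > x fails since -2 ≤ 1.
  • x = 2: the equation gives 2y = -3, so y would not be an integer.
  • x = 3: the equation forces y = -1, but y > x fails since -1 ≤ 3.
  • x = 4: the equation gives 2y = -1, so y would not be an integer.
Every case fails, so no integer solution exists.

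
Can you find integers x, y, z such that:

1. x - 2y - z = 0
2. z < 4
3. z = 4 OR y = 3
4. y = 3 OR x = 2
Yes

Take x = 0, y = 3, z = -6. Substituting into each constraint:
  (1) 0 - 2(3) + 6 = 0 ✓
  (2) -6 < 4 ✓
  (3) y = 3, target 3 ✓ (second branch holds)
  (4) y = 3, target 3 ✓ (first branch holds)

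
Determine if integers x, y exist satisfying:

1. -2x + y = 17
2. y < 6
Yes

Take x = -6, y = 5. Substituting into each constraint:
  (1) -2(-6) + 5 = 17 ✓
  (2) 5 < 6 ✓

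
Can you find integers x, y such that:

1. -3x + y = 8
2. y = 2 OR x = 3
Yes

Take x = -2, y = 2. Substituting into each constraint:
  (1) -3(-2) + 2 = 8 ✓
  (2) y = 2, target 2 ✓ (first branch holds)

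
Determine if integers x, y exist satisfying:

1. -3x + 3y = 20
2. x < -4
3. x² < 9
No

Even the single constraint (-3x + 3y = 20) is infeasible over the integers.

  - -3x + 3y = 20: every term on the left is divisible by 3, so the LHS ≡ 0 (mod 3), but the RHS 20 is not — no integer solution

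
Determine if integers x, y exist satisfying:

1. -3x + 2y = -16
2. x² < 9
Yes

Take x = 0, y = -8. Substituting into each constraint:
  (1) -3(0) + 2(-8) = -16 ✓
  (2) x² = (0)² = 0, and 0 < 9 ✓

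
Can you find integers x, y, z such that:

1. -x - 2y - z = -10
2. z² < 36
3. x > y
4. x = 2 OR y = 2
Yes

Take x = 3, y = 2, z = 3. Substituting into each constraint:
  (1) (-3) - 2(2) + (-3) = -10 ✓
  (2) z² = (3)² = 9, and 9 < 36 ✓
  (3) 3 > 2 ✓
  (4) y = 2, target 2 ✓ (second branch holds)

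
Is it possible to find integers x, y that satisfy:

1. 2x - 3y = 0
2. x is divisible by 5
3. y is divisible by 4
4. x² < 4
Yes

Take x = 0, y = 0. Substituting into each constraint:
  (1) 2(0) - 3(0) = 0 ✓
  (2) 0 = 5 × 0, remainder 0 ✓
  (3) 0 = 4 × 0, remainder 0 ✓
  (4) x² = (0)² = 0, and 0 < 4 ✓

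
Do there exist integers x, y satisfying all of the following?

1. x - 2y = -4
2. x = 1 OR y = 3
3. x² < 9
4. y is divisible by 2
No

A contradictory subset is {x - 2y = -4, x = 1 OR y = 3, y is divisible by 2}. No integer assignment can satisfy these jointly:

  - x - 2y = -4: is a linear equation tying the variables together
  - x = 1 OR y = 3: forces a choice: either x = 1 or y = 3
  - y is divisible by 2: restricts y to multiples of 2

Split on the disjunction (x = 1 OR y = 3):
  • If x = 1: with x = 1, writing y = 2y', every remaining term of the linear equation is divisible by 4, so the left side is ≡ 0 (mod 4); but the right side -5 ≡ 3 (mod 4). No integers can satisfy it.
  • If y = 3: this contradicts the divisibility constraint — 3 is not a multiple of 2.
Both branches are infeasible, so the system has no integer solution.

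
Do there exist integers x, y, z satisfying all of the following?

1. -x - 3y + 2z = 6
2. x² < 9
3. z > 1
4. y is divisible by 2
Yes

Take x = -2, y = 0, z = 2. Substituting into each constraint:
  (1) 2 - 3(0) + 2(2) = 6 ✓
  (2) x² = (-2)² = 4, and 4 < 9 ✓
  (3) 2 > 1 ✓
  (4) 0 = 2 × 0, remainder 0 ✓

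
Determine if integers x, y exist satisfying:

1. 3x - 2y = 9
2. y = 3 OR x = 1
Yes

Take x = 1, y = -3. Substituting into each constraint:
  (1) 3(1) - 2(-3) = 9 ✓
  (2) x = 1, target 1 ✓ (second branch holds)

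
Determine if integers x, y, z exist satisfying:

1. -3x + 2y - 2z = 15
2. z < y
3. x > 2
Yes

Take x = 3, y = 12, z = 0. Substituting into each constraint:
  (1) -3(3) + 2(12) - 2(0) = 15 ✓
  (2) 0 < 12 ✓
  (3) 3 > 2 ✓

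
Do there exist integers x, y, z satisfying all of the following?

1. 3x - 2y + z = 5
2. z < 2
Yes

Take x = 0, y = -2, z = 1. Substituting into each constraint:
  (1) 3(0) - 2(-2) + 1 = 5 ✓
  (2) 1 < 2 ✓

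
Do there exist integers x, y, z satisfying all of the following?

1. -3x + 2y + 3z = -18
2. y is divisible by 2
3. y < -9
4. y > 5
No

A contradictory subset is {y < -9, y > 5}. No integer assignment can satisfy these jointly:

  - y < -9: bounds one variable relative to a constant
  - y > 5: bounds one variable relative to a constant

Direct contradiction: the bounds on y require y ≥ 6 and y ≤ -10 simultaneously, which is empty.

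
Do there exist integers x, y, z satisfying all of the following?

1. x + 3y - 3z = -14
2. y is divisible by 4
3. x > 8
Yes

Take x = 10, y = 0, z = 8. Substituting into each constraint:
  (1) 10 + 3(0) - 3(8) = -14 ✓
  (2) 0 = 4 × 0, remainder 0 ✓
  (3) 10 > 8 ✓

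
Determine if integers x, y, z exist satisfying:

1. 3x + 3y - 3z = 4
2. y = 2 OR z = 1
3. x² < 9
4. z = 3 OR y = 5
No

Even the single constraint (3x + 3y - 3z = 4) is infeasible over the integers.

  - 3x + 3y - 3z = 4: every term on the left is divisible by 3, so the LHS ≡ 0 (mod 3), but the RHS 4 is not — no integer solution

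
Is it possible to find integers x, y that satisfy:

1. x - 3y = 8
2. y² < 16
Yes

Take x = 2, y = -2. Substituting into each constraint:
  (1) 2 - 3(-2) = 8 ✓
  (2) y² = (-2)² = 4, and 4 < 16 ✓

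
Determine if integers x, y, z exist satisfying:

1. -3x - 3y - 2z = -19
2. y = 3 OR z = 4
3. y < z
Yes

Take x = 0, y = 3, z = 5. Substituting into each constraint:
  (1) -3(0) - 3(3) - 2(5) = -19 ✓
  (2) y = 3, target 3 ✓ (first branch holds)
  (3) 3 < 5 ✓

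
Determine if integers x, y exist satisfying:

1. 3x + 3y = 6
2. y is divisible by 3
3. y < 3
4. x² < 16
Yes

Take x = 2, y = 0. Substituting into each constraint:
  (1) 3(2) + 3(0) = 6 ✓
  (2) 0 = 3 × 0, remainder 0 ✓
  (3) 0 < 3 ✓
  (4) x² = (2)² = 4, and 4 < 16 ✓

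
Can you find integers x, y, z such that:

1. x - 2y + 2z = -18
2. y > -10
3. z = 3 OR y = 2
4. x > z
Yes

Take x = -4, y = 2, z = -5. Substituting into each constraint:
  (1) (-4) - 2(2) + 2(-5) = -18 ✓
  (2) 2 > -10 ✓
  (3) y = 2, target 2 ✓ (second branch holds)
  (4) -4 > -5 ✓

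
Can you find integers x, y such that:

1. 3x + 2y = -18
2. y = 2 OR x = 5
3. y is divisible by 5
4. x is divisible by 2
No

A contradictory subset is {3x + 2y = -18, y = 2 OR x = 5}. No integer assignment can satisfy these jointly:

  - 3x + 2y = -18: is a linear equation tying the variables together
  - y = 2 OR x = 5: forces a choice: either y = 2 or x = 5

Split on the disjunction (y = 2 OR x = 5):
  • If y = 2: with y = 2, every remaining term of the linear equation is divisible by 3, so the left side is ≡ 0 (mod 3); but the right side -22 ≡ 2 (mod 3). No integers can satisfy it.
  • If x = 5: with x = 5, every remaining term of the linear equation is divisible by 2, so the left side is ≡ 0 (mod 2); but the right side -33 ≡ 1 (mod 2). No integers can satisfy it.
Both branches are infeasible, so the system has no integer solution.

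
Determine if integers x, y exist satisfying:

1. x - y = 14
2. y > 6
Yes

Take x = 21, y = 7. Substituting into each constraint:
  (1) 21 + (-7) = 14 ✓
  (2) 7 > 6 ✓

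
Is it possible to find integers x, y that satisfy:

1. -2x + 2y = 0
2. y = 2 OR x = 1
Yes

Take x = 2, y = 2. Substituting into each constraint:
  (1) -2(2) + 2(2) = 0 ✓
  (2) y = 2, target 2 ✓ (first branch holds)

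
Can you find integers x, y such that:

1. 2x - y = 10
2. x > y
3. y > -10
Yes

Take x = 9, y = 8. Substituting into each constraint:
  (1) 2(9) + (-8) = 10 ✓
  (2) 9 > 8 ✓
  (3) 8 > -10 ✓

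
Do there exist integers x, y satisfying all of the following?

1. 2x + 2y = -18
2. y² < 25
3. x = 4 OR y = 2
Yes

Take x = -11, y = 2. Substituting into each constraint:
  (1) 2(-11) + 2(2) = -18 ✓
  (2) y² = (2)² = 4, and 4 < 25 ✓
  (3) y = 2, target 2 ✓ (second branch holds)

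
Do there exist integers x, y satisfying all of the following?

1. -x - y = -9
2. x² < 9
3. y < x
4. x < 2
No

A contradictory subset is {-x - y = -9, y < x, x < 2}. No integer assignment can satisfy these jointly:

  - -x - y = -9: is a linear equation tying the variables together
  - y < x: bounds one variable relative to another variable
  - x < 2: bounds one variable relative to a constant

Propagating the comparison: y < x and x ≤ 1 give y ≤ 0. Range argument: with x ∈ [−∞, 1], y ∈ [−∞, 0], the left side of the equation is at least -1, but the right side is -9 < -1. No integer solution exists.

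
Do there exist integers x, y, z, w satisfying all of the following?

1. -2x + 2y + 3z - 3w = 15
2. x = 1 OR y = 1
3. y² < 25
Yes

Take x = -2, y = 1, z = 0, w = -3. Substituting into each constraint:
  (1) -2(-2) + 2(1) + 3(0) - 3(-3) = 15 ✓
  (2) y = 1, target 1 ✓ (second branch holds)
  (3) y² = (1)² = 1, and 1 < 25 ✓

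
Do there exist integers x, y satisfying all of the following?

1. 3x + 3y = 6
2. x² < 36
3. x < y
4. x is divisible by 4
Yes

Take x = 0, y = 2. Substituting into each constraint:
  (1) 3(0) + 3(2) = 6 ✓
  (2) x² = (0)² = 0, and 0 < 36 ✓
  (3) 0 < 2 ✓
  (4) 0 = 4 × 0, remainder 0 ✓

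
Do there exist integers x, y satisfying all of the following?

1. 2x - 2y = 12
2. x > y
Yes

Take x = 0, y = -6. Substituting into each constraint:
  (1) 2(0) - 2(-6) = 12 ✓
  (2) 0 > -6 ✓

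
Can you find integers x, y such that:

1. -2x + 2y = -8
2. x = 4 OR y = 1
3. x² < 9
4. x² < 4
No

A contradictory subset is {-2x + 2y = -8, x = 4 OR y = 1, x² < 4}. No integer assignment can satisfy these jointly:

  - -2x + 2y = -8: is a linear equation tying the variables together
  - x = 4 OR y = 1: forces a choice: either x = 4 or y = 1
  - x² < 4: restricts x to |x| ≤ 1

Split on the disjunction (x = 4 OR y = 1):
  • If x = 4: this contradicts x² < 4, which requires |x| ≤ 1.
  • If y = 1: the equation forces x = 5, but x² < 4 requires |x| ≤ 1.
Both branches are infeasible, so the system has no integer solution.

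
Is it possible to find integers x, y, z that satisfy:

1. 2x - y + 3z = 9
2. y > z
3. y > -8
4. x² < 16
Yes

Take x = 0, y = 6, z = 5. Substituting into each constraint:
  (1) 2(0) + (-6) + 3(5) = 9 ✓
  (2) 6 > 5 ✓
  (3) 6 > -8 ✓
  (4) x² = (0)² = 0, and 0 < 16 ✓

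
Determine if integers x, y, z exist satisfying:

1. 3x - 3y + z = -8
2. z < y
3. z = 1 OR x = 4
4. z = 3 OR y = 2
Yes

Take x = 4, y = 2, z = -14. Substituting into each constraint:
  (1) 3(4) - 3(2) + (-14) = -8 ✓
  (2) -14 < 2 ✓
  (3) x = 4, target 4 ✓ (second branch holds)
  (4) y = 2, target 2 ✓ (second branch holds)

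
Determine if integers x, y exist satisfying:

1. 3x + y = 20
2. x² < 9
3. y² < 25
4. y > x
No

A contradictory subset is {3x + y = 20, y² < 25, y > x}. No integer assignment can satisfy these jointly:

  - 3x + y = 20: is a linear equation tying the variables together
  - y² < 25: restricts y to |y| ≤ 4
  - y > x: bounds one variable relative to another variable

Propagating the comparison: x < y and y ≤ 4 give x ≤ 3. Range argument: with x ∈ [−∞, 3], y ∈ [-4, 4], the left side of the equation is at most 13, but the right side is 20 > 13. No integer solution exists.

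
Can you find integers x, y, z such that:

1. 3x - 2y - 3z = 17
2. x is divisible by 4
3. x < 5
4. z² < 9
Yes

Take x = 0, y = -10, z = 1. Substituting into each constraint:
  (1) 3(0) - 2(-10) - 3(1) = 17 ✓
  (2) 0 = 4 × 0, remainder 0 ✓
  (3) 0 < 5 ✓
  (4) z² = (1)² = 1, and 1 < 9 ✓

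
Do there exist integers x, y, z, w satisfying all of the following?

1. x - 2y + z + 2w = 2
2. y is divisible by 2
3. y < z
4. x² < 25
Yes

Take x = 0, y = 0, z = 2, w = 0. Substituting into each constraint:
  (1) 0 - 2(0) + 2 + 2(0) = 2 ✓
  (2) 0 = 2 × 0, remainder 0 ✓
  (3) 0 < 2 ✓
  (4) x² = (0)² = 0, and 0 < 25 ✓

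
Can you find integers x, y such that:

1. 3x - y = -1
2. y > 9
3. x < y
Yes

Take x = 3, y = 10. Substituting into each constraint:
  (1) 3(3) + (-10) = -1 ✓
  (2) 10 > 9 ✓
  (3) 3 < 10 ✓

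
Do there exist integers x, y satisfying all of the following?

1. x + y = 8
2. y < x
Yes

Take x = 5, y = 3. Substituting into each constraint:
  (1) 5 + 3 = 8 ✓
  (2) 3 < 5 ✓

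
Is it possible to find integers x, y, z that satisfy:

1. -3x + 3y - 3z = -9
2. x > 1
Yes

Take x = 2, y = 0, z = 1. Substituting into each constraint:
  (1) -3(2) + 3(0) - 3(1) = -9 ✓
  (2) 2 > 1 ✓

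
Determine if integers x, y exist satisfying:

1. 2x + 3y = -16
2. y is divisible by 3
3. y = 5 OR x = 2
No

A contradictory subset is {2x + 3y = -16, y = 5 OR x = 2}. No integer assignment can satisfy these jointly:

  - 2x + 3y = -16: is a linear equation tying the variables together
  - y = 5 OR x = 2: forces a choice: either y = 5 or x = 2

Split on the disjunction (y = 5 OR x = 2):
  • If y = 5: with y = 5, every remaining term of the linear equation is divisible by 2, so the left side is ≡ 0 (mod 2); but the right side -31 ≡ 1 (mod 2). No integers can satisfy it.
  • If x = 2: with x = 2, every remaining term of the linear equation is divisible by 3, so the left side is ≡ 0 (mod 3); but the right side -20 ≡ 1 (mod 3). No integers can satisfy it.
Both branches are infeasible, so the system has no integer solution.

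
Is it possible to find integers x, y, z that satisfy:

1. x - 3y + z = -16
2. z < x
Yes

Take x = 3, y = 7, z = 2. Substituting into each constraint:
  (1) 3 - 3(7) + 2 = -16 ✓
  (2) 2 < 3 ✓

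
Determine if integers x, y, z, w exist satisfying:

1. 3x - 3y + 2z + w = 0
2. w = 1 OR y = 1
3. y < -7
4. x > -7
Yes

Take x = 0, y = -9, z = -14, w = 1. Substituting into each constraint:
  (1) 3(0) - 3(-9) + 2(-14) + 1 = 0 ✓
  (2) w = 1, target 1 ✓ (first branch holds)
  (3) -9 < -7 ✓
  (4) 0 > -7 ✓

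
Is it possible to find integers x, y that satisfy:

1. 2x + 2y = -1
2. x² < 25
No

Even the single constraint (2x + 2y = -1) is infeasible over the integers.

  - 2x + 2y = -1: every term on the left is divisible by 2, so the LHS ≡ 0 (mod 2), but the RHS -1 is not — no integer solution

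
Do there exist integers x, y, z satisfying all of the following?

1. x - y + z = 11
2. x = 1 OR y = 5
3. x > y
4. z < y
Yes

Take x = 12, y = 5, z = 4. Substituting into each constraint:
  (1) 12 + (-5) + 4 = 11 ✓
  (2) y = 5, target 5 ✓ (second branch holds)
  (3) 12 > 5 ✓
  (4) 4 < 5 ✓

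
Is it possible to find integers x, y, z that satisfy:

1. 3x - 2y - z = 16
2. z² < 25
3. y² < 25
Yes

Take x = 6, y = 1, z = 0. Substituting into each constraint:
  (1) 3(6) - 2(1) + 0 = 16 ✓
  (2) z² = (0)² = 0, and 0 < 25 ✓
  (3) y² = (1)² = 1, and 1 < 25 ✓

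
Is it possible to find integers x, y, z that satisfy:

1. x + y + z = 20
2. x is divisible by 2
Yes

Take x = 0, y = 20, z = 0. Substituting into each constraint:
  (1) 0 + 20 + 0 = 20 ✓
  (2) 0 = 2 × 0, remainder 0 ✓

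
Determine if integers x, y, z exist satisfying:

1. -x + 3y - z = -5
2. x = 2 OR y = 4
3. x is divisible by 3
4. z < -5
Yes

Take x = 24, y = 4, z = -7. Substituting into each constraint:
  (1) (-24) + 3(4) + 7 = -5 ✓
  (2) y = 4, target 4 ✓ (second branch holds)
  (3) 24 = 3 × 8, remainder 0 ✓
  (4) -7 < -5 ✓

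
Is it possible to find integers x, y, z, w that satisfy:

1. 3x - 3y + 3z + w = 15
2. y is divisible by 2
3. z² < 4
Yes

Take x = 5, y = 0, z = 0, w = 0. Substituting into each constraint:
  (1) 3(5) - 3(0) + 3(0) + 0 = 15 ✓
  (2) 0 = 2 × 0, remainder 0 ✓
  (3) z² = (0)² = 0, and 0 < 4 ✓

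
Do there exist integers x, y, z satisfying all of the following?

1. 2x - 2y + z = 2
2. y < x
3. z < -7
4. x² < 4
Yes

Take x = 0, y = -5, z = -8. Substituting into each constraint:
  (1) 2(0) - 2(-5) + (-8) = 2 ✓
  (2) -5 < 0 ✓
  (3) -8 < -7 ✓
  (4) x² = (0)² = 0, and 0 < 4 ✓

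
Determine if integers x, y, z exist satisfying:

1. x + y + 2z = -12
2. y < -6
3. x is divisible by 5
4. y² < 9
No

A contradictory subset is {y < -6, y² < 9}. No integer assignment can satisfy these jointly:

  - y < -6: bounds one variable relative to a constant
  - y² < 9: restricts y to |y| ≤ 2

Direct contradiction: the bounds on y require y ≥ -2 and y ≤ -7 simultaneously, which is empty.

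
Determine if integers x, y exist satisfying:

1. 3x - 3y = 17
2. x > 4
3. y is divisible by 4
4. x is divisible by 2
No

Even the single constraint (3x - 3y = 17) is infeasible over the integers.

  - 3x - 3y = 17: every term on the left is divisible by 3, so the LHS ≡ 0 (mod 3), but the RHS 17 is not — no integer solution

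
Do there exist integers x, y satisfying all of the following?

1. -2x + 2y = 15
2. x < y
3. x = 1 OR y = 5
No

Even the single constraint (-2x + 2y = 15) is infeasible over the integers.

  - -2x + 2y = 15: every term on the left is divisible by 2, so the LHS ≡ 0 (mod 2), but the RHS 15 is not — no integer solution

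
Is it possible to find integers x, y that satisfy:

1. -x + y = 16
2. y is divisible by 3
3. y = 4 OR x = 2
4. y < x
No

A contradictory subset is {-x + y = 16, y < x}. No integer assignment can satisfy these jointly:

  - -x + y = 16: is a linear equation tying the variables together
  - y < x: bounds one variable relative to another variable

From the equation, x − y = -16, i.e. x − y = -16; but x > y requires x − y ≥ 1. Contradiction.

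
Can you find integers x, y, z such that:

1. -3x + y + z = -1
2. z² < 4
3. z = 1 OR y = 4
Yes

Take x = 3, y = 7, z = 1. Substituting into each constraint:
  (1) -3(3) + 7 + 1 = -1 ✓
  (2) z² = (1)² = 1, and 1 < 4 ✓
  (3) z = 1, target 1 ✓ (first branch holds)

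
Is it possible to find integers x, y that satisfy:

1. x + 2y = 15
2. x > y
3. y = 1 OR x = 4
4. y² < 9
Yes

Take x = 13, y = 1. Substituting into each constraint:
  (1) 13 + 2(1) = 15 ✓
  (2) 13 > 1 ✓
  (3) y = 1, target 1 ✓ (first branch holds)
  (4) y² = (1)² = 1, and 1 < 9 ✓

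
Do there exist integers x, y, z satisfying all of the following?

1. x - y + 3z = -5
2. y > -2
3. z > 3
Yes

Take x = -17, y = 0, z = 4. Substituting into each constraint:
  (1) (-17) + 0 + 3(4) = -5 ✓
  (2) 0 > -2 ✓
  (3) 4 > 3 ✓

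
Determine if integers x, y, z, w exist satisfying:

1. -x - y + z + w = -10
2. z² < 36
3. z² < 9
Yes

Take x = 0, y = 0, z = 0, w = -10. Substituting into each constraint:
  (1) 0 + 0 + 0 + (-10) = -10 ✓
  (2) z² = (0)² = 0, and 0 < 36 ✓
  (3) z² = (0)² = 0, and 0 < 9 ✓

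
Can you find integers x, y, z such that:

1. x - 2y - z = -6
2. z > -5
Yes

Take x = 0, y = 0, z = 6. Substituting into each constraint:
  (1) 0 - 2(0) + (-6) = -6 ✓
  (2) 6 > -5 ✓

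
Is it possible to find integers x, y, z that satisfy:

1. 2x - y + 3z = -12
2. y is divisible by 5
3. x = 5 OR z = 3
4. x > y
Yes

Take x = -23, y = -25, z = 3. Substituting into each constraint:
  (1) 2(-23) + 25 + 3(3) = -12 ✓
  (2) -25 = 5 × -5, remainder 0 ✓
  (3) z = 3, target 3 ✓ (second branch holds)
  (4) -23 > -25 ✓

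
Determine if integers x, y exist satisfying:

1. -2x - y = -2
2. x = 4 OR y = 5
Yes

Take x = 4, y = -6. Substituting into each constraint:
  (1) -2(4) + 6 = -2 ✓
  (2) x = 4, target 4 ✓ (first branch holds)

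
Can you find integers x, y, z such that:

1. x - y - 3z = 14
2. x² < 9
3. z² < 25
Yes

Take x = 0, y = -14, z = 0. Substituting into each constraint:
  (1) 0 + 14 - 3(0) = 14 ✓
  (2) x² = (0)² = 0, and 0 < 9 ✓
  (3) z² = (0)² = 0, and 0 < 25 ✓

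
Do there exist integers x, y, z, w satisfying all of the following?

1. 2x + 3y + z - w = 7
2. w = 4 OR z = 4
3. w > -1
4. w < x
Yes

Take x = 5, y = 0, z = 1, w = 4. Substituting into each constraint:
  (1) 2(5) + 3(0) + 1 + (-4) = 7 ✓
  (2) w = 4, target 4 ✓ (first branch holds)
  (3) 4 > -1 ✓
  (4) 4 < 5 ✓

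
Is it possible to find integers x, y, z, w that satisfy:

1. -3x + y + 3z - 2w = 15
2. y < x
Yes

Take x = 1, y = 0, z = 0, w = -9. Substituting into each constraint:
  (1) -3(1) + 0 + 3(0) - 2(-9) = 15 ✓
  (2) 0 < 1 ✓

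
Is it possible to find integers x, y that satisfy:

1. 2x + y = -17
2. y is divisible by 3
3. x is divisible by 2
Yes

Take x = -4, y = -9. Substituting into each constraint:
  (1) 2(-4) + (-9) = -17 ✓
  (2) -9 = 3 × -3, remainder 0 ✓
  (3) -4 = 2 × -2, remainder 0 ✓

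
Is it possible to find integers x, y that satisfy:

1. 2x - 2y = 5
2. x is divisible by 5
No

Even the single constraint (2x - 2y = 5) is infeasible over the integers.

  - 2x - 2y = 5: every term on the left is divisible by 2, so the LHS ≡ 0 (mod 2), but the RHS 5 is not — no integer solution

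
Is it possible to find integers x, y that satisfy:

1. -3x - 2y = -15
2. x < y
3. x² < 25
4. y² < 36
No

A contradictory subset is {-3x - 2y = -15, x < y, y² < 36}. No integer assignment can satisfy these jointly:

  - -3x - 2y = -15: is a linear equation tying the variables together
  - x < y: bounds one variable relative to another variable
  - y² < 36: restricts y to |y| ≤ 5

The bounds confine y to {-5, -4, -3, -2, -1, 0, 1, 2, 3, 4, 5}. For each value, substitute into the equation:
  • y = -5: the equation gives -3x = -25, so x would not be an integer.
  • y = -4: the equation gives -3x = -23, so x would not be an integer.
  • y = -3: the equation forces x = 7, but y > x fails since -3 ≤ 7.
  • y = -2: the equation gives -3x = -19, so x would not be an integer.
  • y = -1: the equation gives -3x = -17, so x would not be an integer.
  • y = 0: the equation forces x = 5, but y > x fails since 0 ≤ 5.
  • y = 1: the equation gives -3x = -13, so x would not be an integer.
  • y = 2: the equation gives -3x = -11, so x would not be an integer.
  • y = 3: the equation forces x = 3, but y > x fails since 3 ≤ 3.
  • y = 4: the equation gives -3x = -7, so x would not be an integer.
  • y = 5: the equation gives -3x = -5, so x would not be an integer.
Every case fails, so no integer solution exists.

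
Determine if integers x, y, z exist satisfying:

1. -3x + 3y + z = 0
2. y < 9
Yes

Take x = 0, y = 0, z = 0. Substituting into each constraint:
  (1) -3(0) + 3(0) + 0 = 0 ✓
  (2) 0 < 9 ✓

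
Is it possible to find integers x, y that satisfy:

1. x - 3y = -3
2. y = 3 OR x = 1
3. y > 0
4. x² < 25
No

A contradictory subset is {x - 3y = -3, y = 3 OR x = 1, x² < 25}. No integer assignment can satisfy these jointly:

  - x - 3y = -3: is a linear equation tying the variables together
  - y = 3 OR x = 1: forces a choice: either y = 3 or x = 1
  - x² < 25: restricts x to |x| ≤ 4

Split on the disjunction (y = 3 OR x = 1):
  • If y = 3: the equation forces x = 6, but x² < 25 requires |x| ≤ 4.
  • If x = 1: with x = 1, every remaining term of the linear equation is divisible by 3, so the left side is ≡ 0 (mod 3); but the right side -4 ≡ 2 (mod 3). No integers can satisfy it.
Both branches are infeasible, so the system has no integer solution.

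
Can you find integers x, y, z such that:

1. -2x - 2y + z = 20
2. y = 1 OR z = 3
Yes

Take x = -11, y = 1, z = 0. Substituting into each constraint:
  (1) -2(-11) - 2(1) + 0 = 20 ✓
  (2) y = 1, target 1 ✓ (first branch holds)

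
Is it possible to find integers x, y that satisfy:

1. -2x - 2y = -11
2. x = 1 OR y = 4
No

Even the single constraint (-2x - 2y = -11) is infeasible over the integers.

  - -2x - 2y = -11: every term on the left is divisible by 2, so the LHS ≡ 0 (mod 2), but the RHS -11 is not — no integer solution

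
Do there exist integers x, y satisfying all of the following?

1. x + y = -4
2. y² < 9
Yes

Take x = -4, y = 0. Substituting into each constraint:
  (1) (-4) + 0 = -4 ✓
  (2) y² = (0)² = 0, and 0 < 9 ✓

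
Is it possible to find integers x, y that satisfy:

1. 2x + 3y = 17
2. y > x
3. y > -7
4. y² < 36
Yes

Take x = 1, y = 5. Substituting into each constraint:
  (1) 2(1) + 3(5) = 17 ✓
  (2) 5 > 1 ✓
  (3) 5 > -7 ✓
  (4) y² = (5)² = 25, and 25 < 36 ✓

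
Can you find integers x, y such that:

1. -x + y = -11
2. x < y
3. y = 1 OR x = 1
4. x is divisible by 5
No

A contradictory subset is {-x + y = -11, x < y}. No integer assignment can satisfy these jointly:

  - -x + y = -11: is a linear equation tying the variables together
  - x < y: bounds one variable relative to another variable

From the equation, x − y = 11, i.e. y − x = -11; but y > x requires y − x ≥ 1. Contradiction.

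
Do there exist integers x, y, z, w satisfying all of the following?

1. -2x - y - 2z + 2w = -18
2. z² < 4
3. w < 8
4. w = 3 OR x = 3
Yes

Take x = 0, y = 22, z = 1, w = 3. Substituting into each constraint:
  (1) -2(0) + (-22) - 2(1) + 2(3) = -18 ✓
  (2) z² = (1)² = 1, and 1 < 4 ✓
  (3) 3 < 8 ✓
  (4) w = 3, target 3 ✓ (first branch holds)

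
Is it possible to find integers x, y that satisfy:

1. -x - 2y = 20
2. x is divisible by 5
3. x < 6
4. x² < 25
Yes

Take x = 0, y = -10. Substituting into each constraint:
  (1) 0 - 2(-10) = 20 ✓
  (2) 0 = 5 × 0, remainder 0 ✓
  (3) 0 < 6 ✓
  (4) x² = (0)² = 0, and 0 < 25 ✓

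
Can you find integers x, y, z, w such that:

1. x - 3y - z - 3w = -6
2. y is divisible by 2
Yes

Take x = 0, y = 0, z = 0, w = 2. Substituting into each constraint:
  (1) 0 - 3(0) + 0 - 3(2) = -6 ✓
  (2) 0 = 2 × 0, remainder 0 ✓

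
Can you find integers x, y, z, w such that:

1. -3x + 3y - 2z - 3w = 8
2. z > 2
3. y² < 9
Yes

Take x = 0, y = 0, z = 5, w = -6. Substituting into each constraint:
  (1) -3(0) + 3(0) - 2(5) - 3(-6) = 8 ✓
  (2) 5 > 2 ✓
  (3) y² = (0)² = 0, and 0 < 9 ✓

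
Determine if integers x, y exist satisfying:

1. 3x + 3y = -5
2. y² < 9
No

Even the single constraint (3x + 3y = -5) is infeasible over the integers.

  - 3x + 3y = -5: every term on the left is divisible by 3, so the LHS ≡ 0 (mod 3), but the RHS -5 is not — no integer solution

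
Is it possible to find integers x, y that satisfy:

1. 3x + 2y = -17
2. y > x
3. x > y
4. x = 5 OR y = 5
No

A contradictory subset is {y > x, x > y}. No integer assignment can satisfy these jointly:

  - y > x: bounds one variable relative to another variable
  - x > y: bounds one variable relative to another variable

Direct contradiction: y > x and x > y cannot both hold.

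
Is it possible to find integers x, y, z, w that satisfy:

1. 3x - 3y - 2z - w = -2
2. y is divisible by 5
Yes

Take x = 0, y = 0, z = 1, w = 0. Substituting into each constraint:
  (1) 3(0) - 3(0) - 2(1) + 0 = -2 ✓
  (2) 0 = 5 × 0, remainder 0 ✓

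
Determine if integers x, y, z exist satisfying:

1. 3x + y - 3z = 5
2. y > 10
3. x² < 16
Yes

Take x = 0, y = 11, z = 2. Substituting into each constraint:
  (1) 3(0) + 11 - 3(2) = 5 ✓
  (2) 11 > 10 ✓
  (3) x² = (0)² = 0, and 0 < 16 ✓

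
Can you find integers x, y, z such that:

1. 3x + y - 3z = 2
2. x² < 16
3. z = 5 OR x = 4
Yes

Take x = 0, y = 17, z = 5. Substituting into each constraint:
  (1) 3(0) + 17 - 3(5) = 2 ✓
  (2) x² = (0)² = 0, and 0 < 16 ✓
  (3) z = 5, target 5 ✓ (first branch holds)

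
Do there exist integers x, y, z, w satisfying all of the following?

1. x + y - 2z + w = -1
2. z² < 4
Yes

Take x = 0, y = 0, z = 0, w = -1. Substituting into each constraint:
  (1) 0 + 0 - 2(0) + (-1) = -1 ✓
  (2) z² = (0)² = 0, and 0 < 4 ✓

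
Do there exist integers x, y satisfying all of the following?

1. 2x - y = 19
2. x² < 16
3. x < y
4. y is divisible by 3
No

A contradictory subset is {2x - y = 19, x² < 16, x < y}. No integer assignment can satisfy these jointly:

  - 2x - y = 19: is a linear equation tying the variables together
  - x² < 16: restricts x to |x| ≤ 3
  - x < y: bounds one variable relative to another variable

Propagating the comparison: y > x and x ≥ -3 give y ≥ -2. Range argument: with x ∈ [-3, 3], y ∈ [-2, ∞], the left side of the equation is at most 8, but the right side is 19 > 8. No integer solution exists.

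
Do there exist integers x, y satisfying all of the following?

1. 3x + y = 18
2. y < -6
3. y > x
No

The full constraint system is jointly infeasible over the integers. Each constraint and what it forces:

  - 3x + y = 18: is a linear equation tying the variables together
  - y < -6: bounds one variable relative to a constant
  - y > x: bounds one variable relative to another variable

Propagating the comparison: x < y and y ≤ -7 give x ≤ -8. Range argument: with x ∈ [−∞, -8], y ∈ [−∞, -7], the left side of the equation is at most -31, but the right side is 18 > -31. No integer solution exists.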